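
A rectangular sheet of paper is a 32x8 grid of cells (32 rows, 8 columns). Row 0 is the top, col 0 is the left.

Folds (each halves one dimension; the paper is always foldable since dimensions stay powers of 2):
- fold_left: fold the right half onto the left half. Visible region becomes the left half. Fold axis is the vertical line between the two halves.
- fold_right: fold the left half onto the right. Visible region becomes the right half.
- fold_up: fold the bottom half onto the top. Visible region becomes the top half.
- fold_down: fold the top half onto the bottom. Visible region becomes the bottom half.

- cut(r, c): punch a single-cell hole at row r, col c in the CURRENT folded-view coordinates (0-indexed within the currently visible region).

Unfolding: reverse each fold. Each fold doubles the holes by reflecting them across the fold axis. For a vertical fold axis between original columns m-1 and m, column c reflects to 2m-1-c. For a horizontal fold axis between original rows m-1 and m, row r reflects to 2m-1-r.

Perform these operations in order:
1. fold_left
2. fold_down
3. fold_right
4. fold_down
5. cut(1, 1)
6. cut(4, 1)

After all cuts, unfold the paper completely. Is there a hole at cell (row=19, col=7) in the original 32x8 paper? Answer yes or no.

Answer: yes

Derivation:
Op 1 fold_left: fold axis v@4; visible region now rows[0,32) x cols[0,4) = 32x4
Op 2 fold_down: fold axis h@16; visible region now rows[16,32) x cols[0,4) = 16x4
Op 3 fold_right: fold axis v@2; visible region now rows[16,32) x cols[2,4) = 16x2
Op 4 fold_down: fold axis h@24; visible region now rows[24,32) x cols[2,4) = 8x2
Op 5 cut(1, 1): punch at orig (25,3); cuts so far [(25, 3)]; region rows[24,32) x cols[2,4) = 8x2
Op 6 cut(4, 1): punch at orig (28,3); cuts so far [(25, 3), (28, 3)]; region rows[24,32) x cols[2,4) = 8x2
Unfold 1 (reflect across h@24): 4 holes -> [(19, 3), (22, 3), (25, 3), (28, 3)]
Unfold 2 (reflect across v@2): 8 holes -> [(19, 0), (19, 3), (22, 0), (22, 3), (25, 0), (25, 3), (28, 0), (28, 3)]
Unfold 3 (reflect across h@16): 16 holes -> [(3, 0), (3, 3), (6, 0), (6, 3), (9, 0), (9, 3), (12, 0), (12, 3), (19, 0), (19, 3), (22, 0), (22, 3), (25, 0), (25, 3), (28, 0), (28, 3)]
Unfold 4 (reflect across v@4): 32 holes -> [(3, 0), (3, 3), (3, 4), (3, 7), (6, 0), (6, 3), (6, 4), (6, 7), (9, 0), (9, 3), (9, 4), (9, 7), (12, 0), (12, 3), (12, 4), (12, 7), (19, 0), (19, 3), (19, 4), (19, 7), (22, 0), (22, 3), (22, 4), (22, 7), (25, 0), (25, 3), (25, 4), (25, 7), (28, 0), (28, 3), (28, 4), (28, 7)]
Holes: [(3, 0), (3, 3), (3, 4), (3, 7), (6, 0), (6, 3), (6, 4), (6, 7), (9, 0), (9, 3), (9, 4), (9, 7), (12, 0), (12, 3), (12, 4), (12, 7), (19, 0), (19, 3), (19, 4), (19, 7), (22, 0), (22, 3), (22, 4), (22, 7), (25, 0), (25, 3), (25, 4), (25, 7), (28, 0), (28, 3), (28, 4), (28, 7)]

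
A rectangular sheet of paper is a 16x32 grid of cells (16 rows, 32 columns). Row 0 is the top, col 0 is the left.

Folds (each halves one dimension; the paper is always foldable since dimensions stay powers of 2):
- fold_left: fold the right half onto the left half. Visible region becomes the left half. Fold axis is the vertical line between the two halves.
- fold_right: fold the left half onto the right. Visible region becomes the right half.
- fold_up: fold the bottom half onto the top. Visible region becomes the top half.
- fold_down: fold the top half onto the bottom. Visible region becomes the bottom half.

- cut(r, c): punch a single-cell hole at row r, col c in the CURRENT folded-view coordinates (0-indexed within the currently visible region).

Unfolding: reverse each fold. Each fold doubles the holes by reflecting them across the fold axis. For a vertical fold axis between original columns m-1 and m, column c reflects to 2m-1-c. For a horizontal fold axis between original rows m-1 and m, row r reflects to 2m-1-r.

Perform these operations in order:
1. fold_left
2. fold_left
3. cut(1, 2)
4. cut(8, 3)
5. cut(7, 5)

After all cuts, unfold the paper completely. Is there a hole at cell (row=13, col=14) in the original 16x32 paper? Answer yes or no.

Op 1 fold_left: fold axis v@16; visible region now rows[0,16) x cols[0,16) = 16x16
Op 2 fold_left: fold axis v@8; visible region now rows[0,16) x cols[0,8) = 16x8
Op 3 cut(1, 2): punch at orig (1,2); cuts so far [(1, 2)]; region rows[0,16) x cols[0,8) = 16x8
Op 4 cut(8, 3): punch at orig (8,3); cuts so far [(1, 2), (8, 3)]; region rows[0,16) x cols[0,8) = 16x8
Op 5 cut(7, 5): punch at orig (7,5); cuts so far [(1, 2), (7, 5), (8, 3)]; region rows[0,16) x cols[0,8) = 16x8
Unfold 1 (reflect across v@8): 6 holes -> [(1, 2), (1, 13), (7, 5), (7, 10), (8, 3), (8, 12)]
Unfold 2 (reflect across v@16): 12 holes -> [(1, 2), (1, 13), (1, 18), (1, 29), (7, 5), (7, 10), (7, 21), (7, 26), (8, 3), (8, 12), (8, 19), (8, 28)]
Holes: [(1, 2), (1, 13), (1, 18), (1, 29), (7, 5), (7, 10), (7, 21), (7, 26), (8, 3), (8, 12), (8, 19), (8, 28)]

Answer: no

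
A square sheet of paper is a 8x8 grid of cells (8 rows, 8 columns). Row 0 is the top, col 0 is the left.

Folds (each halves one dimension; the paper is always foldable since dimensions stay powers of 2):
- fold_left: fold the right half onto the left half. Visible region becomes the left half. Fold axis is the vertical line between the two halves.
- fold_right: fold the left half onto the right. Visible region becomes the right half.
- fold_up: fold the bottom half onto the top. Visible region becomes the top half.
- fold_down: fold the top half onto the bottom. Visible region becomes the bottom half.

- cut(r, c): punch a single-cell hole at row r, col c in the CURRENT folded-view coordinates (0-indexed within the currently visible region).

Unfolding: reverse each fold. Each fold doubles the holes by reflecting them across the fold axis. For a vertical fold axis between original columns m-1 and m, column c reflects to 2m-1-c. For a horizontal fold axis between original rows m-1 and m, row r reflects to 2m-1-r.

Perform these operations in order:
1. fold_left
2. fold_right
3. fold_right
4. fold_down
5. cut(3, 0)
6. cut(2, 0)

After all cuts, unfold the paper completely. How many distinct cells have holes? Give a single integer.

Answer: 32

Derivation:
Op 1 fold_left: fold axis v@4; visible region now rows[0,8) x cols[0,4) = 8x4
Op 2 fold_right: fold axis v@2; visible region now rows[0,8) x cols[2,4) = 8x2
Op 3 fold_right: fold axis v@3; visible region now rows[0,8) x cols[3,4) = 8x1
Op 4 fold_down: fold axis h@4; visible region now rows[4,8) x cols[3,4) = 4x1
Op 5 cut(3, 0): punch at orig (7,3); cuts so far [(7, 3)]; region rows[4,8) x cols[3,4) = 4x1
Op 6 cut(2, 0): punch at orig (6,3); cuts so far [(6, 3), (7, 3)]; region rows[4,8) x cols[3,4) = 4x1
Unfold 1 (reflect across h@4): 4 holes -> [(0, 3), (1, 3), (6, 3), (7, 3)]
Unfold 2 (reflect across v@3): 8 holes -> [(0, 2), (0, 3), (1, 2), (1, 3), (6, 2), (6, 3), (7, 2), (7, 3)]
Unfold 3 (reflect across v@2): 16 holes -> [(0, 0), (0, 1), (0, 2), (0, 3), (1, 0), (1, 1), (1, 2), (1, 3), (6, 0), (6, 1), (6, 2), (6, 3), (7, 0), (7, 1), (7, 2), (7, 3)]
Unfold 4 (reflect across v@4): 32 holes -> [(0, 0), (0, 1), (0, 2), (0, 3), (0, 4), (0, 5), (0, 6), (0, 7), (1, 0), (1, 1), (1, 2), (1, 3), (1, 4), (1, 5), (1, 6), (1, 7), (6, 0), (6, 1), (6, 2), (6, 3), (6, 4), (6, 5), (6, 6), (6, 7), (7, 0), (7, 1), (7, 2), (7, 3), (7, 4), (7, 5), (7, 6), (7, 7)]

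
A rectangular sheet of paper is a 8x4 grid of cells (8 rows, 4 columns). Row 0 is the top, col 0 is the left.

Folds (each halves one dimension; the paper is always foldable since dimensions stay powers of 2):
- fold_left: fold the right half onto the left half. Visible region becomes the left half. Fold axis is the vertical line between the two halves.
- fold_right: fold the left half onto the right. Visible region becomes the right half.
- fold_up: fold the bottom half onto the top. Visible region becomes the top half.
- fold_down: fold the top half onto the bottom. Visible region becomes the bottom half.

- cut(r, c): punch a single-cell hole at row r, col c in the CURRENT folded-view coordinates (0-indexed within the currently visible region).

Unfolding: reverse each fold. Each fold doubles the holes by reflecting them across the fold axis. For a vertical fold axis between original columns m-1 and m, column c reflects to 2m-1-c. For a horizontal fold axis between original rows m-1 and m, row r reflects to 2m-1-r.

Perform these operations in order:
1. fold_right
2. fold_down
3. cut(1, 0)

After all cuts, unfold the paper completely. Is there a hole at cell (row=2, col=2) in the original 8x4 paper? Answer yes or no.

Answer: yes

Derivation:
Op 1 fold_right: fold axis v@2; visible region now rows[0,8) x cols[2,4) = 8x2
Op 2 fold_down: fold axis h@4; visible region now rows[4,8) x cols[2,4) = 4x2
Op 3 cut(1, 0): punch at orig (5,2); cuts so far [(5, 2)]; region rows[4,8) x cols[2,4) = 4x2
Unfold 1 (reflect across h@4): 2 holes -> [(2, 2), (5, 2)]
Unfold 2 (reflect across v@2): 4 holes -> [(2, 1), (2, 2), (5, 1), (5, 2)]
Holes: [(2, 1), (2, 2), (5, 1), (5, 2)]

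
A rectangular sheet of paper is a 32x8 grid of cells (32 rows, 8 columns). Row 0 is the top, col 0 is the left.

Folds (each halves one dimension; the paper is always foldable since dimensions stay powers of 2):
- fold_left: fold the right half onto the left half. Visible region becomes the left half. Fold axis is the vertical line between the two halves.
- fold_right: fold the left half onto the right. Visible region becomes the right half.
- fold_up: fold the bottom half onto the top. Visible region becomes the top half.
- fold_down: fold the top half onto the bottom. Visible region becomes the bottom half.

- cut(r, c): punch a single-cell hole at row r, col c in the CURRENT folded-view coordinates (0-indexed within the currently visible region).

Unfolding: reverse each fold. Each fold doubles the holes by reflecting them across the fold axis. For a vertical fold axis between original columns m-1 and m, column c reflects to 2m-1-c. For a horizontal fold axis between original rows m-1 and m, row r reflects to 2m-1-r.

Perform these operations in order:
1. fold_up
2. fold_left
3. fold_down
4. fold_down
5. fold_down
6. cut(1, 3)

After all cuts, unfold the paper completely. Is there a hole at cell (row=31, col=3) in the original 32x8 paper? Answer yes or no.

Op 1 fold_up: fold axis h@16; visible region now rows[0,16) x cols[0,8) = 16x8
Op 2 fold_left: fold axis v@4; visible region now rows[0,16) x cols[0,4) = 16x4
Op 3 fold_down: fold axis h@8; visible region now rows[8,16) x cols[0,4) = 8x4
Op 4 fold_down: fold axis h@12; visible region now rows[12,16) x cols[0,4) = 4x4
Op 5 fold_down: fold axis h@14; visible region now rows[14,16) x cols[0,4) = 2x4
Op 6 cut(1, 3): punch at orig (15,3); cuts so far [(15, 3)]; region rows[14,16) x cols[0,4) = 2x4
Unfold 1 (reflect across h@14): 2 holes -> [(12, 3), (15, 3)]
Unfold 2 (reflect across h@12): 4 holes -> [(8, 3), (11, 3), (12, 3), (15, 3)]
Unfold 3 (reflect across h@8): 8 holes -> [(0, 3), (3, 3), (4, 3), (7, 3), (8, 3), (11, 3), (12, 3), (15, 3)]
Unfold 4 (reflect across v@4): 16 holes -> [(0, 3), (0, 4), (3, 3), (3, 4), (4, 3), (4, 4), (7, 3), (7, 4), (8, 3), (8, 4), (11, 3), (11, 4), (12, 3), (12, 4), (15, 3), (15, 4)]
Unfold 5 (reflect across h@16): 32 holes -> [(0, 3), (0, 4), (3, 3), (3, 4), (4, 3), (4, 4), (7, 3), (7, 4), (8, 3), (8, 4), (11, 3), (11, 4), (12, 3), (12, 4), (15, 3), (15, 4), (16, 3), (16, 4), (19, 3), (19, 4), (20, 3), (20, 4), (23, 3), (23, 4), (24, 3), (24, 4), (27, 3), (27, 4), (28, 3), (28, 4), (31, 3), (31, 4)]
Holes: [(0, 3), (0, 4), (3, 3), (3, 4), (4, 3), (4, 4), (7, 3), (7, 4), (8, 3), (8, 4), (11, 3), (11, 4), (12, 3), (12, 4), (15, 3), (15, 4), (16, 3), (16, 4), (19, 3), (19, 4), (20, 3), (20, 4), (23, 3), (23, 4), (24, 3), (24, 4), (27, 3), (27, 4), (28, 3), (28, 4), (31, 3), (31, 4)]

Answer: yes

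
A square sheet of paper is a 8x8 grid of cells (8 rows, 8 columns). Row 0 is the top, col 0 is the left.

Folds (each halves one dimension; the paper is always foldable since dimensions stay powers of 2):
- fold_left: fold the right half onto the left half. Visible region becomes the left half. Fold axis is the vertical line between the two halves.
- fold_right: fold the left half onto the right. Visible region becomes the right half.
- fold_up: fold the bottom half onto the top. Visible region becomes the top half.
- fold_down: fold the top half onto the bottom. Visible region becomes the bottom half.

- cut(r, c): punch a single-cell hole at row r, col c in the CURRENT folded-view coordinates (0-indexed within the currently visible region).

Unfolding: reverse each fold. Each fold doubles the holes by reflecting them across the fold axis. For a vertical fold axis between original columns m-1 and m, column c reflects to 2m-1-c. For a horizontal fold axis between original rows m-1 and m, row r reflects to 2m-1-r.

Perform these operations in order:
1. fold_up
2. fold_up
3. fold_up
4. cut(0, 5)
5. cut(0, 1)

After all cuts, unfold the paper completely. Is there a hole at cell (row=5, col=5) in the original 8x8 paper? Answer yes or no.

Answer: yes

Derivation:
Op 1 fold_up: fold axis h@4; visible region now rows[0,4) x cols[0,8) = 4x8
Op 2 fold_up: fold axis h@2; visible region now rows[0,2) x cols[0,8) = 2x8
Op 3 fold_up: fold axis h@1; visible region now rows[0,1) x cols[0,8) = 1x8
Op 4 cut(0, 5): punch at orig (0,5); cuts so far [(0, 5)]; region rows[0,1) x cols[0,8) = 1x8
Op 5 cut(0, 1): punch at orig (0,1); cuts so far [(0, 1), (0, 5)]; region rows[0,1) x cols[0,8) = 1x8
Unfold 1 (reflect across h@1): 4 holes -> [(0, 1), (0, 5), (1, 1), (1, 5)]
Unfold 2 (reflect across h@2): 8 holes -> [(0, 1), (0, 5), (1, 1), (1, 5), (2, 1), (2, 5), (3, 1), (3, 5)]
Unfold 3 (reflect across h@4): 16 holes -> [(0, 1), (0, 5), (1, 1), (1, 5), (2, 1), (2, 5), (3, 1), (3, 5), (4, 1), (4, 5), (5, 1), (5, 5), (6, 1), (6, 5), (7, 1), (7, 5)]
Holes: [(0, 1), (0, 5), (1, 1), (1, 5), (2, 1), (2, 5), (3, 1), (3, 5), (4, 1), (4, 5), (5, 1), (5, 5), (6, 1), (6, 5), (7, 1), (7, 5)]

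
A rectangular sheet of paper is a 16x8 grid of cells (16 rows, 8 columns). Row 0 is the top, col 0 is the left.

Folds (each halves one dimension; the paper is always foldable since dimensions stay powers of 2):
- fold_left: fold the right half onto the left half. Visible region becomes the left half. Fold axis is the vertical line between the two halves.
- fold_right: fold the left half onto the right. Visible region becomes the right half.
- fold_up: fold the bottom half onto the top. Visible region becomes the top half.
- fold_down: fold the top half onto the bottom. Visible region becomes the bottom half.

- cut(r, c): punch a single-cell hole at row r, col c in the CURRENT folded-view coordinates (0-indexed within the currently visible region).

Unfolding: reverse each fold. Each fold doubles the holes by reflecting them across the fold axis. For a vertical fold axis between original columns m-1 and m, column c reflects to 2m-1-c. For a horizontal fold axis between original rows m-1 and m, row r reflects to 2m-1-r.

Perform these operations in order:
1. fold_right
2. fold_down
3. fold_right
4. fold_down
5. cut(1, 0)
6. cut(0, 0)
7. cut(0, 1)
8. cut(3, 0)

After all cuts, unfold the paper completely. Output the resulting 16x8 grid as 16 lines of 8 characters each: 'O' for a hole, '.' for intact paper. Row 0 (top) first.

Answer: .OO..OO.
........
.OO..OO.
OOOOOOOO
OOOOOOOO
.OO..OO.
........
.OO..OO.
.OO..OO.
........
.OO..OO.
OOOOOOOO
OOOOOOOO
.OO..OO.
........
.OO..OO.

Derivation:
Op 1 fold_right: fold axis v@4; visible region now rows[0,16) x cols[4,8) = 16x4
Op 2 fold_down: fold axis h@8; visible region now rows[8,16) x cols[4,8) = 8x4
Op 3 fold_right: fold axis v@6; visible region now rows[8,16) x cols[6,8) = 8x2
Op 4 fold_down: fold axis h@12; visible region now rows[12,16) x cols[6,8) = 4x2
Op 5 cut(1, 0): punch at orig (13,6); cuts so far [(13, 6)]; region rows[12,16) x cols[6,8) = 4x2
Op 6 cut(0, 0): punch at orig (12,6); cuts so far [(12, 6), (13, 6)]; region rows[12,16) x cols[6,8) = 4x2
Op 7 cut(0, 1): punch at orig (12,7); cuts so far [(12, 6), (12, 7), (13, 6)]; region rows[12,16) x cols[6,8) = 4x2
Op 8 cut(3, 0): punch at orig (15,6); cuts so far [(12, 6), (12, 7), (13, 6), (15, 6)]; region rows[12,16) x cols[6,8) = 4x2
Unfold 1 (reflect across h@12): 8 holes -> [(8, 6), (10, 6), (11, 6), (11, 7), (12, 6), (12, 7), (13, 6), (15, 6)]
Unfold 2 (reflect across v@6): 16 holes -> [(8, 5), (8, 6), (10, 5), (10, 6), (11, 4), (11, 5), (11, 6), (11, 7), (12, 4), (12, 5), (12, 6), (12, 7), (13, 5), (13, 6), (15, 5), (15, 6)]
Unfold 3 (reflect across h@8): 32 holes -> [(0, 5), (0, 6), (2, 5), (2, 6), (3, 4), (3, 5), (3, 6), (3, 7), (4, 4), (4, 5), (4, 6), (4, 7), (5, 5), (5, 6), (7, 5), (7, 6), (8, 5), (8, 6), (10, 5), (10, 6), (11, 4), (11, 5), (11, 6), (11, 7), (12, 4), (12, 5), (12, 6), (12, 7), (13, 5), (13, 6), (15, 5), (15, 6)]
Unfold 4 (reflect across v@4): 64 holes -> [(0, 1), (0, 2), (0, 5), (0, 6), (2, 1), (2, 2), (2, 5), (2, 6), (3, 0), (3, 1), (3, 2), (3, 3), (3, 4), (3, 5), (3, 6), (3, 7), (4, 0), (4, 1), (4, 2), (4, 3), (4, 4), (4, 5), (4, 6), (4, 7), (5, 1), (5, 2), (5, 5), (5, 6), (7, 1), (7, 2), (7, 5), (7, 6), (8, 1), (8, 2), (8, 5), (8, 6), (10, 1), (10, 2), (10, 5), (10, 6), (11, 0), (11, 1), (11, 2), (11, 3), (11, 4), (11, 5), (11, 6), (11, 7), (12, 0), (12, 1), (12, 2), (12, 3), (12, 4), (12, 5), (12, 6), (12, 7), (13, 1), (13, 2), (13, 5), (13, 6), (15, 1), (15, 2), (15, 5), (15, 6)]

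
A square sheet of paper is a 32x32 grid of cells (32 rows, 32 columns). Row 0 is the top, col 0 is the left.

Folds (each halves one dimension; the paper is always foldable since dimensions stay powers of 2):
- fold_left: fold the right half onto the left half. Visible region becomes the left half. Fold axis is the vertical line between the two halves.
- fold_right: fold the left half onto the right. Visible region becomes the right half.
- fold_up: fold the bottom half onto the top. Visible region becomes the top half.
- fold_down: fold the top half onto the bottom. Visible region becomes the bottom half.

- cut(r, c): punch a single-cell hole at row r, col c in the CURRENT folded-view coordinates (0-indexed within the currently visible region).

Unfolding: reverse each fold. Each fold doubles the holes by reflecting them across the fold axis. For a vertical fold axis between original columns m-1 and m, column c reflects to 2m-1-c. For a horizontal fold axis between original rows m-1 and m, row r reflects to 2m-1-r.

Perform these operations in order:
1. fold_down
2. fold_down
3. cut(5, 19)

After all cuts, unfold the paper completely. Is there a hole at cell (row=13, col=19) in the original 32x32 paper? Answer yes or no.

Answer: yes

Derivation:
Op 1 fold_down: fold axis h@16; visible region now rows[16,32) x cols[0,32) = 16x32
Op 2 fold_down: fold axis h@24; visible region now rows[24,32) x cols[0,32) = 8x32
Op 3 cut(5, 19): punch at orig (29,19); cuts so far [(29, 19)]; region rows[24,32) x cols[0,32) = 8x32
Unfold 1 (reflect across h@24): 2 holes -> [(18, 19), (29, 19)]
Unfold 2 (reflect across h@16): 4 holes -> [(2, 19), (13, 19), (18, 19), (29, 19)]
Holes: [(2, 19), (13, 19), (18, 19), (29, 19)]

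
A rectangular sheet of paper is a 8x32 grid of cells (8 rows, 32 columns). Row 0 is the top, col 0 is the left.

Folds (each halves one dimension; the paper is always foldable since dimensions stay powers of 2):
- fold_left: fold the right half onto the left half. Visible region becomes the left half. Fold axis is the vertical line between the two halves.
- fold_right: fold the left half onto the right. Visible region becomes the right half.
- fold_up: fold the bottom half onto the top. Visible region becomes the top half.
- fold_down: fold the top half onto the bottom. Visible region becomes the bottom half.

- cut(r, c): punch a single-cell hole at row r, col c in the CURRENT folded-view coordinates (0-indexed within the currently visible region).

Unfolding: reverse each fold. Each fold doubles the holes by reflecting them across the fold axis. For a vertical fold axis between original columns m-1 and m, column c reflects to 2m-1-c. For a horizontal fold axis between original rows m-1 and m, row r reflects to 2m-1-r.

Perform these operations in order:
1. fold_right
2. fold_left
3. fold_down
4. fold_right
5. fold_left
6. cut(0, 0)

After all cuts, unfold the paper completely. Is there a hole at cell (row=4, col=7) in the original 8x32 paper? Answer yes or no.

Op 1 fold_right: fold axis v@16; visible region now rows[0,8) x cols[16,32) = 8x16
Op 2 fold_left: fold axis v@24; visible region now rows[0,8) x cols[16,24) = 8x8
Op 3 fold_down: fold axis h@4; visible region now rows[4,8) x cols[16,24) = 4x8
Op 4 fold_right: fold axis v@20; visible region now rows[4,8) x cols[20,24) = 4x4
Op 5 fold_left: fold axis v@22; visible region now rows[4,8) x cols[20,22) = 4x2
Op 6 cut(0, 0): punch at orig (4,20); cuts so far [(4, 20)]; region rows[4,8) x cols[20,22) = 4x2
Unfold 1 (reflect across v@22): 2 holes -> [(4, 20), (4, 23)]
Unfold 2 (reflect across v@20): 4 holes -> [(4, 16), (4, 19), (4, 20), (4, 23)]
Unfold 3 (reflect across h@4): 8 holes -> [(3, 16), (3, 19), (3, 20), (3, 23), (4, 16), (4, 19), (4, 20), (4, 23)]
Unfold 4 (reflect across v@24): 16 holes -> [(3, 16), (3, 19), (3, 20), (3, 23), (3, 24), (3, 27), (3, 28), (3, 31), (4, 16), (4, 19), (4, 20), (4, 23), (4, 24), (4, 27), (4, 28), (4, 31)]
Unfold 5 (reflect across v@16): 32 holes -> [(3, 0), (3, 3), (3, 4), (3, 7), (3, 8), (3, 11), (3, 12), (3, 15), (3, 16), (3, 19), (3, 20), (3, 23), (3, 24), (3, 27), (3, 28), (3, 31), (4, 0), (4, 3), (4, 4), (4, 7), (4, 8), (4, 11), (4, 12), (4, 15), (4, 16), (4, 19), (4, 20), (4, 23), (4, 24), (4, 27), (4, 28), (4, 31)]
Holes: [(3, 0), (3, 3), (3, 4), (3, 7), (3, 8), (3, 11), (3, 12), (3, 15), (3, 16), (3, 19), (3, 20), (3, 23), (3, 24), (3, 27), (3, 28), (3, 31), (4, 0), (4, 3), (4, 4), (4, 7), (4, 8), (4, 11), (4, 12), (4, 15), (4, 16), (4, 19), (4, 20), (4, 23), (4, 24), (4, 27), (4, 28), (4, 31)]

Answer: yes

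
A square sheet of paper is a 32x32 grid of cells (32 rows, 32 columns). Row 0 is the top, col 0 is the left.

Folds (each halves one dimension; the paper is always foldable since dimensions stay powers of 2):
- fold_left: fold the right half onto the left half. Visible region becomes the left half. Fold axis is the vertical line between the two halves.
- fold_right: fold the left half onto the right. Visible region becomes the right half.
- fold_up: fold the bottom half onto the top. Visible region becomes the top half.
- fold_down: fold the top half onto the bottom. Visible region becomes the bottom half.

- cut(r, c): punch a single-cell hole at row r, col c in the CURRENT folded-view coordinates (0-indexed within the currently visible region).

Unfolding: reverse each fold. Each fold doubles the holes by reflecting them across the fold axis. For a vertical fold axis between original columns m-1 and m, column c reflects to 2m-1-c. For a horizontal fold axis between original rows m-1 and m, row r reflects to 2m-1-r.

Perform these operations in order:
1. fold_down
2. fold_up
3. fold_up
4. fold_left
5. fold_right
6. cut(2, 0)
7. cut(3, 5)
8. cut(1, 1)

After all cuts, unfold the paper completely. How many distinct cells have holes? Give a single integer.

Answer: 96

Derivation:
Op 1 fold_down: fold axis h@16; visible region now rows[16,32) x cols[0,32) = 16x32
Op 2 fold_up: fold axis h@24; visible region now rows[16,24) x cols[0,32) = 8x32
Op 3 fold_up: fold axis h@20; visible region now rows[16,20) x cols[0,32) = 4x32
Op 4 fold_left: fold axis v@16; visible region now rows[16,20) x cols[0,16) = 4x16
Op 5 fold_right: fold axis v@8; visible region now rows[16,20) x cols[8,16) = 4x8
Op 6 cut(2, 0): punch at orig (18,8); cuts so far [(18, 8)]; region rows[16,20) x cols[8,16) = 4x8
Op 7 cut(3, 5): punch at orig (19,13); cuts so far [(18, 8), (19, 13)]; region rows[16,20) x cols[8,16) = 4x8
Op 8 cut(1, 1): punch at orig (17,9); cuts so far [(17, 9), (18, 8), (19, 13)]; region rows[16,20) x cols[8,16) = 4x8
Unfold 1 (reflect across v@8): 6 holes -> [(17, 6), (17, 9), (18, 7), (18, 8), (19, 2), (19, 13)]
Unfold 2 (reflect across v@16): 12 holes -> [(17, 6), (17, 9), (17, 22), (17, 25), (18, 7), (18, 8), (18, 23), (18, 24), (19, 2), (19, 13), (19, 18), (19, 29)]
Unfold 3 (reflect across h@20): 24 holes -> [(17, 6), (17, 9), (17, 22), (17, 25), (18, 7), (18, 8), (18, 23), (18, 24), (19, 2), (19, 13), (19, 18), (19, 29), (20, 2), (20, 13), (20, 18), (20, 29), (21, 7), (21, 8), (21, 23), (21, 24), (22, 6), (22, 9), (22, 22), (22, 25)]
Unfold 4 (reflect across h@24): 48 holes -> [(17, 6), (17, 9), (17, 22), (17, 25), (18, 7), (18, 8), (18, 23), (18, 24), (19, 2), (19, 13), (19, 18), (19, 29), (20, 2), (20, 13), (20, 18), (20, 29), (21, 7), (21, 8), (21, 23), (21, 24), (22, 6), (22, 9), (22, 22), (22, 25), (25, 6), (25, 9), (25, 22), (25, 25), (26, 7), (26, 8), (26, 23), (26, 24), (27, 2), (27, 13), (27, 18), (27, 29), (28, 2), (28, 13), (28, 18), (28, 29), (29, 7), (29, 8), (29, 23), (29, 24), (30, 6), (30, 9), (30, 22), (30, 25)]
Unfold 5 (reflect across h@16): 96 holes -> [(1, 6), (1, 9), (1, 22), (1, 25), (2, 7), (2, 8), (2, 23), (2, 24), (3, 2), (3, 13), (3, 18), (3, 29), (4, 2), (4, 13), (4, 18), (4, 29), (5, 7), (5, 8), (5, 23), (5, 24), (6, 6), (6, 9), (6, 22), (6, 25), (9, 6), (9, 9), (9, 22), (9, 25), (10, 7), (10, 8), (10, 23), (10, 24), (11, 2), (11, 13), (11, 18), (11, 29), (12, 2), (12, 13), (12, 18), (12, 29), (13, 7), (13, 8), (13, 23), (13, 24), (14, 6), (14, 9), (14, 22), (14, 25), (17, 6), (17, 9), (17, 22), (17, 25), (18, 7), (18, 8), (18, 23), (18, 24), (19, 2), (19, 13), (19, 18), (19, 29), (20, 2), (20, 13), (20, 18), (20, 29), (21, 7), (21, 8), (21, 23), (21, 24), (22, 6), (22, 9), (22, 22), (22, 25), (25, 6), (25, 9), (25, 22), (25, 25), (26, 7), (26, 8), (26, 23), (26, 24), (27, 2), (27, 13), (27, 18), (27, 29), (28, 2), (28, 13), (28, 18), (28, 29), (29, 7), (29, 8), (29, 23), (29, 24), (30, 6), (30, 9), (30, 22), (30, 25)]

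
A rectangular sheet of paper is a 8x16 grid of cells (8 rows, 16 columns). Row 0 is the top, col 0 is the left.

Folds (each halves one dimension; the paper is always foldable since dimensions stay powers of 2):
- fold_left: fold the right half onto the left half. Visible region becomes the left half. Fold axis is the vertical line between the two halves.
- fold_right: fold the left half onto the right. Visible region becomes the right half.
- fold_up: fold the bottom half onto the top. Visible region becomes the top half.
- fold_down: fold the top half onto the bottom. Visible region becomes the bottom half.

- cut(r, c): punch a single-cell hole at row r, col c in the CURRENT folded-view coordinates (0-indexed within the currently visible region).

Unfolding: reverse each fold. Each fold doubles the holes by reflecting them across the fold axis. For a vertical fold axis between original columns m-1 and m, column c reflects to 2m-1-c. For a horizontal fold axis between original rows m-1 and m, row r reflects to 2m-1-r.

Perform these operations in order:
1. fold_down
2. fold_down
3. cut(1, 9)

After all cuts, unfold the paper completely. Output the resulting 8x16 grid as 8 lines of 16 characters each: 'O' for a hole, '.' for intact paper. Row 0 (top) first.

Answer: .........O......
................
................
.........O......
.........O......
................
................
.........O......

Derivation:
Op 1 fold_down: fold axis h@4; visible region now rows[4,8) x cols[0,16) = 4x16
Op 2 fold_down: fold axis h@6; visible region now rows[6,8) x cols[0,16) = 2x16
Op 3 cut(1, 9): punch at orig (7,9); cuts so far [(7, 9)]; region rows[6,8) x cols[0,16) = 2x16
Unfold 1 (reflect across h@6): 2 holes -> [(4, 9), (7, 9)]
Unfold 2 (reflect across h@4): 4 holes -> [(0, 9), (3, 9), (4, 9), (7, 9)]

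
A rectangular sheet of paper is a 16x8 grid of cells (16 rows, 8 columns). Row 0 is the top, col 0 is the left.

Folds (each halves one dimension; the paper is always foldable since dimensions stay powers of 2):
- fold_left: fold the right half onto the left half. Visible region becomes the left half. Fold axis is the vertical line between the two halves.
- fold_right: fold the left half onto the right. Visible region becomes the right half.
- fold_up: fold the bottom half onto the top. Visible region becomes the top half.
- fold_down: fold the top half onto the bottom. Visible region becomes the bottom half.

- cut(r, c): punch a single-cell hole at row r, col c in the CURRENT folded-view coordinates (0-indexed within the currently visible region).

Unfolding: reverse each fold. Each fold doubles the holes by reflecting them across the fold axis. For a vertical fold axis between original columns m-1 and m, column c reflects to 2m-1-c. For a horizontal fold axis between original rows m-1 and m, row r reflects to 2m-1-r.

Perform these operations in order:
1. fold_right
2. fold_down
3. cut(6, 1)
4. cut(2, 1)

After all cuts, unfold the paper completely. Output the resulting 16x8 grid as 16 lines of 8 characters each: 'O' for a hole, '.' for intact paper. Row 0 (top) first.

Answer: ........
..O..O..
........
........
........
..O..O..
........
........
........
........
..O..O..
........
........
........
..O..O..
........

Derivation:
Op 1 fold_right: fold axis v@4; visible region now rows[0,16) x cols[4,8) = 16x4
Op 2 fold_down: fold axis h@8; visible region now rows[8,16) x cols[4,8) = 8x4
Op 3 cut(6, 1): punch at orig (14,5); cuts so far [(14, 5)]; region rows[8,16) x cols[4,8) = 8x4
Op 4 cut(2, 1): punch at orig (10,5); cuts so far [(10, 5), (14, 5)]; region rows[8,16) x cols[4,8) = 8x4
Unfold 1 (reflect across h@8): 4 holes -> [(1, 5), (5, 5), (10, 5), (14, 5)]
Unfold 2 (reflect across v@4): 8 holes -> [(1, 2), (1, 5), (5, 2), (5, 5), (10, 2), (10, 5), (14, 2), (14, 5)]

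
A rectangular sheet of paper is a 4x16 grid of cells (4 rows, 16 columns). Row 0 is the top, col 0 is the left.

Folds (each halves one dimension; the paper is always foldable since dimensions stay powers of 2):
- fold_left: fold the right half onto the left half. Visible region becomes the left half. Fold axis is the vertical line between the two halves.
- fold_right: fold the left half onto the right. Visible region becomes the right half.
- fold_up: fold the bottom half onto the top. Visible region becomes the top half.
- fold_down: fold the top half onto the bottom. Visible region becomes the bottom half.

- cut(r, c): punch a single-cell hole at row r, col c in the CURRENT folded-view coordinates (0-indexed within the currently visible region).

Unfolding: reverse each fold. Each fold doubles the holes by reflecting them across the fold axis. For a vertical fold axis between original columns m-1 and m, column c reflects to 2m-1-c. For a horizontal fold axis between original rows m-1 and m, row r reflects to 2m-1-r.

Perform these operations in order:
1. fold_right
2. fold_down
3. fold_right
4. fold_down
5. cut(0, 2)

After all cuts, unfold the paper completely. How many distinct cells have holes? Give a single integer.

Answer: 16

Derivation:
Op 1 fold_right: fold axis v@8; visible region now rows[0,4) x cols[8,16) = 4x8
Op 2 fold_down: fold axis h@2; visible region now rows[2,4) x cols[8,16) = 2x8
Op 3 fold_right: fold axis v@12; visible region now rows[2,4) x cols[12,16) = 2x4
Op 4 fold_down: fold axis h@3; visible region now rows[3,4) x cols[12,16) = 1x4
Op 5 cut(0, 2): punch at orig (3,14); cuts so far [(3, 14)]; region rows[3,4) x cols[12,16) = 1x4
Unfold 1 (reflect across h@3): 2 holes -> [(2, 14), (3, 14)]
Unfold 2 (reflect across v@12): 4 holes -> [(2, 9), (2, 14), (3, 9), (3, 14)]
Unfold 3 (reflect across h@2): 8 holes -> [(0, 9), (0, 14), (1, 9), (1, 14), (2, 9), (2, 14), (3, 9), (3, 14)]
Unfold 4 (reflect across v@8): 16 holes -> [(0, 1), (0, 6), (0, 9), (0, 14), (1, 1), (1, 6), (1, 9), (1, 14), (2, 1), (2, 6), (2, 9), (2, 14), (3, 1), (3, 6), (3, 9), (3, 14)]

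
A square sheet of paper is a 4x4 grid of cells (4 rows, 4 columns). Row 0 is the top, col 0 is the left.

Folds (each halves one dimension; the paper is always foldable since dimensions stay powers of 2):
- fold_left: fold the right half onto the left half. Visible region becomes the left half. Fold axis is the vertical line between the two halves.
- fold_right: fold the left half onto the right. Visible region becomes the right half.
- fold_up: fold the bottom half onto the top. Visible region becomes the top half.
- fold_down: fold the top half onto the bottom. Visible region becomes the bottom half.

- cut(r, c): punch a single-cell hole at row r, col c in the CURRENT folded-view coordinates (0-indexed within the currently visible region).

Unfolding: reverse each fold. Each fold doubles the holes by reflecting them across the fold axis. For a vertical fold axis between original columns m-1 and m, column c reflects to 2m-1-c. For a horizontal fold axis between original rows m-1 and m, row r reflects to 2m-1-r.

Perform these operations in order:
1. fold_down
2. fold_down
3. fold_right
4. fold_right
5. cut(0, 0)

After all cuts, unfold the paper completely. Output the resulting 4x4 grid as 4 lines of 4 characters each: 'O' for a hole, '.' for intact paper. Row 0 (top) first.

Answer: OOOO
OOOO
OOOO
OOOO

Derivation:
Op 1 fold_down: fold axis h@2; visible region now rows[2,4) x cols[0,4) = 2x4
Op 2 fold_down: fold axis h@3; visible region now rows[3,4) x cols[0,4) = 1x4
Op 3 fold_right: fold axis v@2; visible region now rows[3,4) x cols[2,4) = 1x2
Op 4 fold_right: fold axis v@3; visible region now rows[3,4) x cols[3,4) = 1x1
Op 5 cut(0, 0): punch at orig (3,3); cuts so far [(3, 3)]; region rows[3,4) x cols[3,4) = 1x1
Unfold 1 (reflect across v@3): 2 holes -> [(3, 2), (3, 3)]
Unfold 2 (reflect across v@2): 4 holes -> [(3, 0), (3, 1), (3, 2), (3, 3)]
Unfold 3 (reflect across h@3): 8 holes -> [(2, 0), (2, 1), (2, 2), (2, 3), (3, 0), (3, 1), (3, 2), (3, 3)]
Unfold 4 (reflect across h@2): 16 holes -> [(0, 0), (0, 1), (0, 2), (0, 3), (1, 0), (1, 1), (1, 2), (1, 3), (2, 0), (2, 1), (2, 2), (2, 3), (3, 0), (3, 1), (3, 2), (3, 3)]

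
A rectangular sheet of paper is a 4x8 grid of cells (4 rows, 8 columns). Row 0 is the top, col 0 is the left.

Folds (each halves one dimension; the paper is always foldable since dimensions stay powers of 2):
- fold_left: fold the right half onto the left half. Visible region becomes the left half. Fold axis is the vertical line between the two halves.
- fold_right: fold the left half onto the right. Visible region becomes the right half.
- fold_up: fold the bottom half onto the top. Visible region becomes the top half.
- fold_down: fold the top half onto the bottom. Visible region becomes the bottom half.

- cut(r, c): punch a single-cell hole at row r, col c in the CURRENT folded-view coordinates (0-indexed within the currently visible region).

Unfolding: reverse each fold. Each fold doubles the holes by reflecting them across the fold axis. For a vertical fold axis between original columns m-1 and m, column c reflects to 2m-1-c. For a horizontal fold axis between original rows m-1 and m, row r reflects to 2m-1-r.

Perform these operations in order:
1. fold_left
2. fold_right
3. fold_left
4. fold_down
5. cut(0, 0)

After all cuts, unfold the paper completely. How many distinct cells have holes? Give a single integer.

Op 1 fold_left: fold axis v@4; visible region now rows[0,4) x cols[0,4) = 4x4
Op 2 fold_right: fold axis v@2; visible region now rows[0,4) x cols[2,4) = 4x2
Op 3 fold_left: fold axis v@3; visible region now rows[0,4) x cols[2,3) = 4x1
Op 4 fold_down: fold axis h@2; visible region now rows[2,4) x cols[2,3) = 2x1
Op 5 cut(0, 0): punch at orig (2,2); cuts so far [(2, 2)]; region rows[2,4) x cols[2,3) = 2x1
Unfold 1 (reflect across h@2): 2 holes -> [(1, 2), (2, 2)]
Unfold 2 (reflect across v@3): 4 holes -> [(1, 2), (1, 3), (2, 2), (2, 3)]
Unfold 3 (reflect across v@2): 8 holes -> [(1, 0), (1, 1), (1, 2), (1, 3), (2, 0), (2, 1), (2, 2), (2, 3)]
Unfold 4 (reflect across v@4): 16 holes -> [(1, 0), (1, 1), (1, 2), (1, 3), (1, 4), (1, 5), (1, 6), (1, 7), (2, 0), (2, 1), (2, 2), (2, 3), (2, 4), (2, 5), (2, 6), (2, 7)]

Answer: 16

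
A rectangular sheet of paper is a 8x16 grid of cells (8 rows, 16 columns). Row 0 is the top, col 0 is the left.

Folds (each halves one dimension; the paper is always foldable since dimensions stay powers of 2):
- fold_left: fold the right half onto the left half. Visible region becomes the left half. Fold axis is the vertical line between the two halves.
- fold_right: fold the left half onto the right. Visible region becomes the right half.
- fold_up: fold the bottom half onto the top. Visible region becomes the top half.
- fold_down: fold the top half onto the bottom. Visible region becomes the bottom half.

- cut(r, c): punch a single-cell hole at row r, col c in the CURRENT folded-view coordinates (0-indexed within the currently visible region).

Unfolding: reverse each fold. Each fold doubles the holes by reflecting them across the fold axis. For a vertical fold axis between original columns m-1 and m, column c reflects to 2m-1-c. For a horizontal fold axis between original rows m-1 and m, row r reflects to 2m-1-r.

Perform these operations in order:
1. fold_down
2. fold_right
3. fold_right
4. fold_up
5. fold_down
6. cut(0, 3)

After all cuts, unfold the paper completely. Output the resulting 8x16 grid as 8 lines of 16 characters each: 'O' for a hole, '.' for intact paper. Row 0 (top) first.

Op 1 fold_down: fold axis h@4; visible region now rows[4,8) x cols[0,16) = 4x16
Op 2 fold_right: fold axis v@8; visible region now rows[4,8) x cols[8,16) = 4x8
Op 3 fold_right: fold axis v@12; visible region now rows[4,8) x cols[12,16) = 4x4
Op 4 fold_up: fold axis h@6; visible region now rows[4,6) x cols[12,16) = 2x4
Op 5 fold_down: fold axis h@5; visible region now rows[5,6) x cols[12,16) = 1x4
Op 6 cut(0, 3): punch at orig (5,15); cuts so far [(5, 15)]; region rows[5,6) x cols[12,16) = 1x4
Unfold 1 (reflect across h@5): 2 holes -> [(4, 15), (5, 15)]
Unfold 2 (reflect across h@6): 4 holes -> [(4, 15), (5, 15), (6, 15), (7, 15)]
Unfold 3 (reflect across v@12): 8 holes -> [(4, 8), (4, 15), (5, 8), (5, 15), (6, 8), (6, 15), (7, 8), (7, 15)]
Unfold 4 (reflect across v@8): 16 holes -> [(4, 0), (4, 7), (4, 8), (4, 15), (5, 0), (5, 7), (5, 8), (5, 15), (6, 0), (6, 7), (6, 8), (6, 15), (7, 0), (7, 7), (7, 8), (7, 15)]
Unfold 5 (reflect across h@4): 32 holes -> [(0, 0), (0, 7), (0, 8), (0, 15), (1, 0), (1, 7), (1, 8), (1, 15), (2, 0), (2, 7), (2, 8), (2, 15), (3, 0), (3, 7), (3, 8), (3, 15), (4, 0), (4, 7), (4, 8), (4, 15), (5, 0), (5, 7), (5, 8), (5, 15), (6, 0), (6, 7), (6, 8), (6, 15), (7, 0), (7, 7), (7, 8), (7, 15)]

Answer: O......OO......O
O......OO......O
O......OO......O
O......OO......O
O......OO......O
O......OO......O
O......OO......O
O......OO......O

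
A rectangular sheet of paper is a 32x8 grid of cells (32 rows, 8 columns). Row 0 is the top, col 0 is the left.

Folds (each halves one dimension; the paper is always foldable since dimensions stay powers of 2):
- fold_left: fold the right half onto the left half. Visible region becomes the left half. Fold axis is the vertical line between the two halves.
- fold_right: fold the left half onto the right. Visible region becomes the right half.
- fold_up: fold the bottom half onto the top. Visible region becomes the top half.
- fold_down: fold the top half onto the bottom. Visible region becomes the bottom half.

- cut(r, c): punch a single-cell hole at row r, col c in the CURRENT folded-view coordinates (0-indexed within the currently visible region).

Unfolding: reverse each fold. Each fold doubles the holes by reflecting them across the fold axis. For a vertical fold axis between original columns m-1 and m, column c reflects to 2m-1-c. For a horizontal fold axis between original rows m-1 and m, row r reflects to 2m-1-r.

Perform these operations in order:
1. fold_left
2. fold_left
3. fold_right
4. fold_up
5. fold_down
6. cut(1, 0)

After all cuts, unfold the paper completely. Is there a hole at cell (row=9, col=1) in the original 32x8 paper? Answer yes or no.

Answer: yes

Derivation:
Op 1 fold_left: fold axis v@4; visible region now rows[0,32) x cols[0,4) = 32x4
Op 2 fold_left: fold axis v@2; visible region now rows[0,32) x cols[0,2) = 32x2
Op 3 fold_right: fold axis v@1; visible region now rows[0,32) x cols[1,2) = 32x1
Op 4 fold_up: fold axis h@16; visible region now rows[0,16) x cols[1,2) = 16x1
Op 5 fold_down: fold axis h@8; visible region now rows[8,16) x cols[1,2) = 8x1
Op 6 cut(1, 0): punch at orig (9,1); cuts so far [(9, 1)]; region rows[8,16) x cols[1,2) = 8x1
Unfold 1 (reflect across h@8): 2 holes -> [(6, 1), (9, 1)]
Unfold 2 (reflect across h@16): 4 holes -> [(6, 1), (9, 1), (22, 1), (25, 1)]
Unfold 3 (reflect across v@1): 8 holes -> [(6, 0), (6, 1), (9, 0), (9, 1), (22, 0), (22, 1), (25, 0), (25, 1)]
Unfold 4 (reflect across v@2): 16 holes -> [(6, 0), (6, 1), (6, 2), (6, 3), (9, 0), (9, 1), (9, 2), (9, 3), (22, 0), (22, 1), (22, 2), (22, 3), (25, 0), (25, 1), (25, 2), (25, 3)]
Unfold 5 (reflect across v@4): 32 holes -> [(6, 0), (6, 1), (6, 2), (6, 3), (6, 4), (6, 5), (6, 6), (6, 7), (9, 0), (9, 1), (9, 2), (9, 3), (9, 4), (9, 5), (9, 6), (9, 7), (22, 0), (22, 1), (22, 2), (22, 3), (22, 4), (22, 5), (22, 6), (22, 7), (25, 0), (25, 1), (25, 2), (25, 3), (25, 4), (25, 5), (25, 6), (25, 7)]
Holes: [(6, 0), (6, 1), (6, 2), (6, 3), (6, 4), (6, 5), (6, 6), (6, 7), (9, 0), (9, 1), (9, 2), (9, 3), (9, 4), (9, 5), (9, 6), (9, 7), (22, 0), (22, 1), (22, 2), (22, 3), (22, 4), (22, 5), (22, 6), (22, 7), (25, 0), (25, 1), (25, 2), (25, 3), (25, 4), (25, 5), (25, 6), (25, 7)]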